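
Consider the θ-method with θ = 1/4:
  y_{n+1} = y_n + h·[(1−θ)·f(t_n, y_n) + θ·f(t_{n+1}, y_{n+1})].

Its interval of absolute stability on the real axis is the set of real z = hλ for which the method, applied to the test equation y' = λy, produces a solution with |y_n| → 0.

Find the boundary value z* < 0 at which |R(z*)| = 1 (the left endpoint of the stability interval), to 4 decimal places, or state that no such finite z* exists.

left endpoint -4.0000.

Set f=λy, z=hλ:
  y_{n+1} = y_n + z·[3/4·y_n + 1/4·y_{n+1}] ⇒ (1 − 1/4z)y_{n+1} = (1 + 3/4z)y_n
  Hence R(z) = (1 + 3/4z)/(1 − 1/4z).

Solve |R(x)|<1 on ℝ⁻.
x=-1.05: |R|=0.1683
R=−1: 1+3/4x = −1+1/4x ⇒ -1/2x=2 ⇒ x=2/(-1/2)=-4.0000
Confirm numerically:
  x=-3.350: |R|=0.82313 <1
  x=-3.205: |R|=0.77932 <1
  x=-2.305: |R|=0.46233 <1
  x=-2.287: |R|=0.45507 <1
  x=-4.338: |R|=1.08107 >1
  x=-4.210: |R|=1.05116 >1
So |R|<1 on (-4.0000, 0).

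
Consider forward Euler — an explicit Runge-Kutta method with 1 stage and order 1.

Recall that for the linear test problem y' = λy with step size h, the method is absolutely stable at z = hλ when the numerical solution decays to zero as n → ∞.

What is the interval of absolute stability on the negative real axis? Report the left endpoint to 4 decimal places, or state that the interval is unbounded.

Test eqn y'=λy, z=hλ:
  order 1, 1-stage ⇒ R(z)=1+z
  (e.g. R(-1.07)=-0.07000, |R|=0.07000)

Find x<0 with |R(x)|<1.
x=-1.07: |R|=0.0700
|R(-1.53)|=0.5300 |R(-1.01)|=0.0100 |R(-0.96)|=0.0400
Bisect:
  x_lo=-2.4691 |R|=1.4691  x_hi=-0.0675 |R|=0.9325
  mid=-1.26832 |R|=0.26832 →hi
  mid=-1.86872 |R|=0.86872 →hi
  mid=-2.16892 |R|=1.16892 →lo
  mid=-2.01882 |R|=1.01882 →lo
  mid=-1.94377 |R|=0.94377 →hi
  mid=-1.98129 |R|=0.98129 →hi
  mid=-2.00005 |R|=1.00005 →lo
  mid=-1.99067 |R|=0.99067 →hi
  mid=-1.99536 |R|=0.99536 →hi
  ...
  [-2.00005,-1.99991] ⇒ x*=-2.0000
Stable set (-2.0000, 0).

(-2.0000, 0).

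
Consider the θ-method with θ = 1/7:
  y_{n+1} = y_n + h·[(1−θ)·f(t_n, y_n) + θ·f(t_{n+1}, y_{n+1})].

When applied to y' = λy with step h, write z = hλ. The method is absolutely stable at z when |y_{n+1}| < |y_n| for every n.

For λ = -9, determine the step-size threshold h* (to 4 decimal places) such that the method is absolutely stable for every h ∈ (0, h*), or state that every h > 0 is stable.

With y'=λy (z=hλ):
  y_{n+1} = y_n + z·[6/7·y_n + 1/7·y_{n+1}] ⇒ (1 − 1/7z)y_{n+1} = (1 + 6/7z)y_n
  R(z) = (1 + 6/7z)/(1 − 1/7z).

Boundary: |R(x)|=1, x<0.
x=-1.55: |R|=0.2690
R=−1: 1+6/7x = −1+1/7x ⇒ -5/7x=2 ⇒ x=2/(-5/7)=-2.8000
Confirm numerically:
  x=-2.671: |R|=0.93331 <1
  x=-2.437: |R|=0.80767 <1
  x=-1.447: |R|=0.19912 <1
  x=-1.177: |R|=0.00758 <1
  x=-3.189: |R|=1.19089 >1
  x=-2.941: |R|=1.07092 >1
  x=-2.848: |R|=1.02437 >1
So |R|<1 on (-2.8000, 0).

(-2.8000,0); λ=-9 ⇒ h* = (14/5)/9 = 0.3111.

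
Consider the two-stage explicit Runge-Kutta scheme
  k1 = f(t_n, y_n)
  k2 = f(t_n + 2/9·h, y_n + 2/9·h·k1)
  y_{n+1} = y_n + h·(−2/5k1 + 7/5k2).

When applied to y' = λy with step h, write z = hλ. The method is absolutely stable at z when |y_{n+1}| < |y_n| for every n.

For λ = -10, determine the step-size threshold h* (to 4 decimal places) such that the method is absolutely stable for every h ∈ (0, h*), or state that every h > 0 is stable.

(-3.2143,0); λ=-10 ⇒ h* = (45/14)/10 = 0.3214.

Test eqn y'=λy, z=hλ:
  k1=λy_n ⇒ h·k1=z·y_n;  k2=λ(1+2/9z)y_n ⇒ h·k2=z(1+2/9z)y_n
  y_{n+1}/y_n = 1 − 2/5z + 7/5z(1+2/9z) = 1 + z + 14/45z²
  R(z) = 1 + z + 14/45z².

Solve |R(x)|<1 on ℝ⁻.
x=-1.02: |R|=0.3037
R=1: x+14/45x²=0 ⇒ x=−45/14=-3.2143; min R=1−1/(4·14/45)=0.1964>−1
Confirm numerically:
  x=-2.855: |R|=0.68087 <1
  x=-2.328: |R|=0.35809 <1
  x=-2.065: |R|=0.26165 <1
  x=-3.637: |R|=1.47831 >1
  x=-3.287: |R|=1.07436 >1
Interval (-3.2143, 0).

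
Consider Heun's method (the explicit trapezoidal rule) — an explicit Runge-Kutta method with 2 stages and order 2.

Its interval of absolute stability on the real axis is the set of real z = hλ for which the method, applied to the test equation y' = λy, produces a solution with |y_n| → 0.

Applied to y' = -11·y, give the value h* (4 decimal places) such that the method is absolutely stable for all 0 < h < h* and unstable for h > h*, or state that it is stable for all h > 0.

On y'=λy, z=hλ:
  order 2, 2-stage ⇒ R(z)=1+z+z^2/2
  (e.g. R(-0.74)=0.53380, |R|=0.53380)

Solve |R(x)|<1 on ℝ⁻.
x=-0.74: |R|=0.5338
|R(-2.36)|=1.4248 |R(-2.21)|=1.2320 |R(-0.66)|=0.5578
Bisect:
  x_lo=-2.8315 |R|=2.1771  x_hi=-0.3150 |R|=0.7346
  mid=-1.57326 |R|=0.66431 →hi
  mid=-2.20236 |R|=1.22284 →lo
  mid=-1.88781 |R|=0.89410 →hi
  mid=-2.04509 |R|=1.04610 →lo
  mid=-1.96645 |R|=0.96701 →hi
  mid=-2.00577 |R|=1.00579 →lo
  mid=-1.98611 |R|=0.98621 →hi
  mid=-1.99594 |R|=0.99595 →hi
  mid=-2.00085 |R|=1.00085 →lo
  mid=-1.99840 |R|=0.99840 →hi
  ...
  [-2.00009,-1.99993] ⇒ x*=-2.0000
Interval (-2.0000, 0).

(-2.0000,0); λ=-11 ⇒ h* = 0.1818.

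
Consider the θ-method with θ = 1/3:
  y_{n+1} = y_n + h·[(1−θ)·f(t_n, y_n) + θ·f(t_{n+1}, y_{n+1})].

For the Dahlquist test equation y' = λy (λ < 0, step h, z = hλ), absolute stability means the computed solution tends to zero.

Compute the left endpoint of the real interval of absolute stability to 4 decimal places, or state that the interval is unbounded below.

Test eqn y'=λy, z=hλ:
  y_{n+1} = y_n + z·[2/3·y_n + 1/3·y_{n+1}] ⇒ (1 − 1/3z)y_{n+1} = (1 + 2/3z)y_n
  ⇒ R(z) = (1 + 2/3z)/(1 − 1/3z).

Need |R(x)|<1, x<0.
x=-1.31: |R|=0.0882
R=−1: 1+2/3x = −1+1/3x ⇒ -1/3x=2 ⇒ x=2/(-1/3)=-6.0000
Confirm numerically:
  x=-5.073: |R|=0.88517 <1
  x=-4.228: |R|=0.75484 <1
  x=-3.057: |R|=0.51412 <1
  x=-2.720: |R|=0.42657 <1
  x=-6.482: |R|=1.05083 >1
  x=-6.465: |R|=1.04913 >1
  x=-6.464: |R|=1.04903 >1
Stable set (-6.0000, 0).

left endpoint -6.0000.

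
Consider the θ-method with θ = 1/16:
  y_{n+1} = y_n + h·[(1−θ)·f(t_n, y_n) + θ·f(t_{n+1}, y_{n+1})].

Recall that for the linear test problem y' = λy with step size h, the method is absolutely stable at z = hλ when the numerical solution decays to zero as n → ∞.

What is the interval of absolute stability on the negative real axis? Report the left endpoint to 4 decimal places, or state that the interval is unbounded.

Test eqn y'=λy, z=hλ:
  y_{n+1} = y_n + z·[15/16·y_n + 1/16·y_{n+1}] ⇒ (1 − 1/16z)y_{n+1} = (1 + 15/16z)y_n
  Hence R(z) = (1 + 15/16z)/(1 − 1/16z).

Solve |R(x)|<1 on ℝ⁻.
x=-0.81: |R|=0.2290
R=−1: 1+15/16x = −1+1/16x ⇒ -7/8x=2 ⇒ x=2/(-7/8)=-2.2857
Confirm numerically:
  x=-1.354: |R|=0.24836 <1
  x=-1.332: |R|=0.22963 <1
  x=-1.284: |R|=0.18861 <1
  x=-1.087: |R|=0.01785 <1
  x=-2.835: |R|=1.40828 >1
  x=-2.349: |R|=1.04829 >1
So |R|<1 on (-2.2857, 0).

z∈(-2.2857,0).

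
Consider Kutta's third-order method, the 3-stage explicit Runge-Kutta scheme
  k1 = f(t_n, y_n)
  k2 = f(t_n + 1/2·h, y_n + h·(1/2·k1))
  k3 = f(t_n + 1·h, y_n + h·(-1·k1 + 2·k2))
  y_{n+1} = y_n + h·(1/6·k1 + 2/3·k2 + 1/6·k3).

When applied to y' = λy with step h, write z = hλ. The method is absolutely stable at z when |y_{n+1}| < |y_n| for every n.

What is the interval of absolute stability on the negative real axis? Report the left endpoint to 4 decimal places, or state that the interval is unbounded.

z∈(-2.5127,0).

With y'=λy (z=hλ):
  order 3, 3-stage ⇒ R(z)=1+z+z^2/2+z^3/6
  (e.g. R(-1.23)=0.21631, |R|=0.21631)

Need |R(x)|<1, x<0.
x=-1.23: |R|=0.2163
|R(-2.81)|=1.5600 |R(-2.52)|=1.0120 |R(-1.37)|=0.1399
Bisect:
  x_lo=-3.2622 |R|=2.7272  x_hi=-0.1329 |R|=0.8756
  mid=-1.69753 |R|=0.07199 →hi
  mid=-2.47985 |R|=0.94672 →hi
  mid=-2.87101 |R|=1.69380 →lo
  mid=-2.67543 |R|=1.28822 →lo
  mid=-2.57764 |R|=1.10992 →lo
  mid=-2.52874 |R|=1.02649 →lo
  mid=-2.50429 |R|=0.98616 →hi
  ...
  [-2.51289,-2.51270] ⇒ x*=-2.5127
Stable set (-2.5127, 0).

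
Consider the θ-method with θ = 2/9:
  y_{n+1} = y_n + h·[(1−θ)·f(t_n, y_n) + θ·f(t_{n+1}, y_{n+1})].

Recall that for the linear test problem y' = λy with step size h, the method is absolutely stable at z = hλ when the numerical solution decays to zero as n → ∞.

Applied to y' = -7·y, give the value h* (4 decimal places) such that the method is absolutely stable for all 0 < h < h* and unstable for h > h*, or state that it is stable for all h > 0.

With y'=λy (z=hλ):
  y_{n+1} = y_n + z·[7/9·y_n + 2/9·y_{n+1}] ⇒ (1 − 2/9z)y_{n+1} = (1 + 7/9z)y_n
  R(z) = (1 + 7/9z)/(1 − 2/9z).

Need |R(x)|<1, x<0.
x=-1.38: |R|=0.0561
R=−1: 1+7/9x = −1+2/9x ⇒ -5/9x=2 ⇒ x=2/(-5/9)=-3.6000
Confirm numerically:
  x=-3.164: |R|=0.85778 <1
  x=-2.783: |R|=0.71955 <1
  x=-2.017: |R|=0.39274 <1
  x=-2.010: |R|=0.38940 <1
  x=-4.139: |R|=1.15598 >1
  x=-3.741: |R|=1.04277 >1
  x=-3.730: |R|=1.03949 >1
So |R|<1 on (-3.6000, 0).

(-3.6000,0); λ=-7 ⇒ h* = (18/5)/7 = 0.5143.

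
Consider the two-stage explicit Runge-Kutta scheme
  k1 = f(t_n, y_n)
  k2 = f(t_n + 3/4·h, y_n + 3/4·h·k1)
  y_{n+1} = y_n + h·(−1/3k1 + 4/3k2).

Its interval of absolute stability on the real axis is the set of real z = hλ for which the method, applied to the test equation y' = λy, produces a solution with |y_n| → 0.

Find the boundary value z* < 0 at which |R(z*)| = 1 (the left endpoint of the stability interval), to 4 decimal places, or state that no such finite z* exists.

left endpoint -1.0000.

Set f=λy, z=hλ:
  k1=λy_n ⇒ h·k1=z·y_n;  k2=λ(1+3/4z)y_n ⇒ h·k2=z(1+3/4z)y_n
  y_{n+1}/y_n = 1 − 1/3z + 4/3z(1+3/4z) = 1 + z + z²
  Hence R(z) = 1 + z + z².

Need |R(x)|<1, x<0.
x=-1.29: |R|=1.3741
R=1: x+1x²=0 ⇒ x=−1=-1.0000; min R=1−1/(4·1)=0.7500>−1
Confirm numerically:
  x=-0.924: |R|=0.92978 <1
  x=-0.795: |R|=0.83703 <1
  x=-0.794: |R|=0.83644 <1
  x=-1.521: |R|=1.79244 >1
  x=-1.195: |R|=1.23303 >1
Interval (-1.0000, 0).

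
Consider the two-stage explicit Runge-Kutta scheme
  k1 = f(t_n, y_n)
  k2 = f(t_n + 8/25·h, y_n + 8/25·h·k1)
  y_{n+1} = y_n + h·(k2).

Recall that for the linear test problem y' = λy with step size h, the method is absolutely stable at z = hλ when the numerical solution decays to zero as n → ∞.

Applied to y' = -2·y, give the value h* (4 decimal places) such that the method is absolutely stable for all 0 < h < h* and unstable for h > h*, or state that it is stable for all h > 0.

Test eqn y'=λy, z=hλ:
  k1=λy_n ⇒ h·k1=z·y_n;  k2=λ(1+8/25z)y_n ⇒ h·k2=z(1+8/25z)y_n
  y_{n+1}/y_n = 1 + z(1+8/25z) = 1 + z + 8/25z²
  so R(z) = 1 + z + 8/25z².

Solve |R(x)|<1 on ℝ⁻.
x=-1.01: |R|=0.3164
R=1: x+8/25x²=0 ⇒ x=−25/8=-3.1250; min R=1−1/(4·8/25)=0.2188>−1
Confirm numerically:
  x=-2.440: |R|=0.46515 <1
  x=-2.389: |R|=0.43734 <1
  x=-2.341: |R|=0.41269 <1
  x=-3.660: |R|=1.62659 >1
  x=-3.441: |R|=1.34795 >1
  x=-3.233: |R|=1.11173 >1
Interval (-3.1250, 0).

(-3.1250,0); λ=-2 ⇒ h* = (25/8)/2 = 1.5625.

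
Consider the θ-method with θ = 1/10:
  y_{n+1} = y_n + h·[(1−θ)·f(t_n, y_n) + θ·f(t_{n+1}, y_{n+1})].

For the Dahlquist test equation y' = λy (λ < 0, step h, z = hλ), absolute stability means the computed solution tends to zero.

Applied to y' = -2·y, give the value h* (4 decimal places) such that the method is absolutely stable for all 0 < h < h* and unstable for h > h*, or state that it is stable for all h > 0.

(-2.5000,0); λ=-2 ⇒ h* = (5/2)/2 = 1.2500.

On y'=λy, z=hλ:
  y_{n+1} = y_n + z·[9/10·y_n + 1/10·y_{n+1}] ⇒ (1 − 1/10z)y_{n+1} = (1 + 9/10z)y_n
  ⇒ R(z) = (1 + 9/10z)/(1 − 1/10z).

Need |R(x)|<1, x<0.
x=-0.89: |R|=0.1827
R=−1: 1+9/10x = −1+1/10x ⇒ -4/5x=2 ⇒ x=2/(-4/5)=-2.5000
Confirm numerically:
  x=-1.649: |R|=0.41557 <1
  x=-1.408: |R|=0.23422 <1
  x=-1.325: |R|=0.16998 <1
  x=-3.072: |R|=1.35006 >1
  x=-2.588: |R|=1.05593 >1
So |R|<1 on (-2.5000, 0).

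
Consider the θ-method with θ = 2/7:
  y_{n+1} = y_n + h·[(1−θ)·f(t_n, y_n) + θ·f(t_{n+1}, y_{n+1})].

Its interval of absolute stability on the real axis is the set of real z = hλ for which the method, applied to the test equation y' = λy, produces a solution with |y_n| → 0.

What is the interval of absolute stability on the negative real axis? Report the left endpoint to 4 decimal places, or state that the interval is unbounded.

With y'=λy (z=hλ):
  y_{n+1} = y_n + z·[5/7·y_n + 2/7·y_{n+1}] ⇒ (1 − 2/7z)y_{n+1} = (1 + 5/7z)y_n
  R(z) = (1 + 5/7z)/(1 − 2/7z).

Find x<0 with |R(x)|<1.
x=-0.92: |R|=0.2715
R=−1: 1+5/7x = −1+2/7x ⇒ -3/7x=2 ⇒ x=2/(-3/7)=-4.6667
Confirm numerically:
  x=-4.323: |R|=0.93410 <1
  x=-3.452: |R|=0.73792 <1
  x=-3.114: |R|=0.64787 <1
  x=-2.866: |R|=0.57571 <1
  x=-5.089: |R|=1.07376 >1
  x=-4.729: |R|=1.01136 >1
Interval (-4.6667, 0).

z∈(-4.6667,0).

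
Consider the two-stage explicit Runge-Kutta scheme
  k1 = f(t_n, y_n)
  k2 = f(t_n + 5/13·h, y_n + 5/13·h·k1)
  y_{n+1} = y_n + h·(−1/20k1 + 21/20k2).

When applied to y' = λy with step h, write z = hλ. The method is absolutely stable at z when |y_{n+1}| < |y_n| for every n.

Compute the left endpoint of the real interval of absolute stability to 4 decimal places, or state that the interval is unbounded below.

With y'=λy (z=hλ):
  k1=λy_n ⇒ h·k1=z·y_n;  k2=λ(1+5/13z)y_n ⇒ h·k2=z(1+5/13z)y_n
  y_{n+1}/y_n = 1 − 1/20z + 21/20z(1+5/13z) = 1 + z + 21/52z²
  ⇒ R(z) = 1 + z + 21/52z².

Need |R(x)|<1, x<0.
x=-1.33: |R|=0.3844
R=1: x+21/52x²=0 ⇒ x=−52/21=-2.4762; min R=1−1/(4·21/52)=0.3810>−1
Confirm numerically:
  x=-2.364: |R|=0.89289 <1
  x=-1.295: |R|=0.38226 <1
  x=-1.224: |R|=0.38103 <1
  x=-2.963: |R|=1.58251 >1
  x=-2.700: |R|=1.24404 >1
Stable set (-2.4762, 0).

left endpoint -2.4762.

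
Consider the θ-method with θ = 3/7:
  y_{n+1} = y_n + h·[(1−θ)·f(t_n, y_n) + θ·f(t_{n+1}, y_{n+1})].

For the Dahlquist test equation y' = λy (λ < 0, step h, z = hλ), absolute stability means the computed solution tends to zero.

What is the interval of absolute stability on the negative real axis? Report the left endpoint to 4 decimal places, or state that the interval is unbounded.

Test eqn y'=λy, z=hλ:
  y_{n+1} = y_n + z·[4/7·y_n + 3/7·y_{n+1}] ⇒ (1 − 3/7z)y_{n+1} = (1 + 4/7z)y_n
  R(z) = (1 + 4/7z)/(1 − 3/7z).

Find x<0 with |R(x)|<1.
x=-1.77: |R|=0.0065
R=−1: 1+4/7x = −1+3/7x ⇒ -1/7x=2 ⇒ x=2/(-1/7)=-14.0000
Confirm numerically:
  x=-13.758: |R|=0.99499 <1
  x=-10.079: |R|=0.89470 <1
  x=-9.426: |R|=0.87034 <1
  x=-7.350: |R|=0.77108 <1
  x=-14.305: |R|=1.00611 >1
  x=-14.052: |R|=1.00106 >1
Interval (-14.0000, 0).

z∈(-14.0000,0).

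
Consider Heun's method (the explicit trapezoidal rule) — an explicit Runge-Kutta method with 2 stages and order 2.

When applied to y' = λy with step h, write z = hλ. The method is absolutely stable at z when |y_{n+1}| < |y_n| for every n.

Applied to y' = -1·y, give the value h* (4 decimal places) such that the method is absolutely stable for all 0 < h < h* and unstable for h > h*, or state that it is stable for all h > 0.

On y'=λy, z=hλ:
  order 2, 2-stage ⇒ R(z)=1+z+z^2/2
  (e.g. R(-0.79)=0.52205, |R|=0.52205)

Need |R(x)|<1, x<0.
x=-0.79: |R|=0.5221
|R(-2.18)|=1.1962 |R(-2.11)|=1.1160 |R(-1.17)|=0.5144
Bisect:
  x_lo=-2.4845 |R|=1.6019  x_hi=-0.3466 |R|=0.7135
  mid=-1.41554 |R|=0.58634 →hi
  mid=-1.95002 |R|=0.95127 →hi
  mid=-2.21726 |R|=1.24086 →lo
  mid=-2.08364 |R|=1.08714 →lo
  mid=-2.01683 |R|=1.01697 →lo
  mid=-1.98342 |R|=0.98356 →hi
  mid=-2.00013 |R|=1.00013 →lo
  mid=-1.99177 |R|=0.99181 →hi
  ...
  [-2.00013,-2.00000] ⇒ x*=-2.0000
So |R|<1 on (-2.0000, 0).

(-2.0000,0); λ=-1 ⇒ h* = 2.0000.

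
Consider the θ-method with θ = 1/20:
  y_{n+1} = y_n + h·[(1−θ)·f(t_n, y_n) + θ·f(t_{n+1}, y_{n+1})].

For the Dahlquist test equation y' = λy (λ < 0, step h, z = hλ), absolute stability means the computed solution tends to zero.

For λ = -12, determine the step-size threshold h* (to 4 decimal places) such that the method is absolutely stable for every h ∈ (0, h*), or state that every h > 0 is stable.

With y'=λy (z=hλ):
  y_{n+1} = y_n + z·[19/20·y_n + 1/20·y_{n+1}] ⇒ (1 − 1/20z)y_{n+1} = (1 + 19/20z)y_n
  ⇒ R(z) = (1 + 19/20z)/(1 − 1/20z).

Boundary: |R(x)|=1, x<0.
x=-0.49: |R|=0.5217
R=−1: 1+19/20x = −1+1/20x ⇒ -9/10x=2 ⇒ x=2/(-9/10)=-2.2222
Confirm numerically:
  x=-2.017: |R|=0.83222 <1
  x=-1.924: |R|=0.75515 <1
  x=-1.872: |R|=0.71178 <1
  x=-2.569: |R|=1.27657 >1
  x=-2.491: |R|=1.21511 >1
So |R|<1 on (-2.2222, 0).

(-2.2222,0); λ=-12 ⇒ h* = (20/9)/12 = 0.1852.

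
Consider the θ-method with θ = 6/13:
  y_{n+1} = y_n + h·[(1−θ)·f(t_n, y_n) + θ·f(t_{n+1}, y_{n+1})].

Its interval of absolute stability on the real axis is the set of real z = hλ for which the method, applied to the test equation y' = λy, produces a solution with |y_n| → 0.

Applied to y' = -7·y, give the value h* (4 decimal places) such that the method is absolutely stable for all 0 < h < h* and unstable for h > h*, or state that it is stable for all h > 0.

Set f=λy, z=hλ:
  y_{n+1} = y_n + z·[7/13·y_n + 6/13·y_{n+1}] ⇒ (1 − 6/13z)y_{n+1} = (1 + 7/13z)y_n
  Hence R(z) = (1 + 7/13z)/(1 − 6/13z).

Solve |R(x)|<1 on ℝ⁻.
x=-0.69: |R|=0.4767
R=−1: 1+7/13x = −1+6/13x ⇒ -1/13x=2 ⇒ x=2/(-1/13)=-26.0000
Confirm numerically:
  x=-19.053: |R|=0.94544 <1
  x=-17.787: |R|=0.93140 <1
  x=-13.086: |R|=0.85889 <1
  x=-10.975: |R|=0.80945 <1
  x=-26.276: |R|=1.00162 >1
  x=-26.180: |R|=1.00106 >1
  x=-26.053: |R|=1.00031 >1
Interval (-26.0000, 0).

(-26.0000,0); λ=-7 ⇒ h* = (26)/7 = 3.7143.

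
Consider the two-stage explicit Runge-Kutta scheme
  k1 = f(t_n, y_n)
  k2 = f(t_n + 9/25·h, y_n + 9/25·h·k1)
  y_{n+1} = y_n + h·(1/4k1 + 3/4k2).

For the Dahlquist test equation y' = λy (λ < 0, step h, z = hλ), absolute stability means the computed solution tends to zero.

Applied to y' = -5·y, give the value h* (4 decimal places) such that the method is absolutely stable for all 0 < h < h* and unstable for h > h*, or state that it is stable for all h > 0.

(-3.7037,0); λ=-5 ⇒ h* = (100/27)/5 = 0.7407.

On y'=λy, z=hλ:
  k1=λy_n ⇒ h·k1=z·y_n;  k2=λ(1+9/25z)y_n ⇒ h·k2=z(1+9/25z)y_n
  y_{n+1}/y_n = 1 + 1/4z + 3/4z(1+9/25z) = 1 + z + 27/100z²
  Hence R(z) = 1 + z + 27/100z².

Need |R(x)|<1, x<0.
x=-1.77: |R|=0.0759
R=1: x+27/100x²=0 ⇒ x=−100/27=-3.7037; min R=1−1/(4·27/100)=0.0741>−1
Confirm numerically:
  x=-3.136: |R|=0.51931 <1
  x=-2.288: |R|=0.12543 <1
  x=-1.794: |R|=0.07498 <1
  x=-3.996: |R|=1.31536 >1
  x=-3.938: |R|=1.24912 >1
  x=-3.924: |R|=1.23340 >1
Stable set (-3.7037, 0).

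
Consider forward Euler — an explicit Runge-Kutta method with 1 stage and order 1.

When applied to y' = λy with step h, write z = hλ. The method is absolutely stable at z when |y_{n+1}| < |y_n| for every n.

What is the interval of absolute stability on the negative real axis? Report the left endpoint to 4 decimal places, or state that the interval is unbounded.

z∈(-2.0000,0).

Set f=λy, z=hλ:
  order 1, 1-stage ⇒ R(z)=1+z
  (e.g. R(-1.47)=-0.47000, |R|=0.47000)

Boundary: |R(x)|=1, x<0.
x=-1.47: |R|=0.4700
|R(-1.34)|=0.3400 |R(-1.25)|=0.2500 |R(-0.76)|=0.2400
Bisect:
  x_lo=-2.8230 |R|=1.8230  x_hi=-0.1886 |R|=0.8114
  mid=-1.50582 |R|=0.50582 →hi
  mid=-2.16443 |R|=1.16443 →lo
  mid=-1.83513 |R|=0.83513 →hi
  mid=-1.99978 |R|=0.99978 →hi
  mid=-2.08210 |R|=1.08210 →lo
  mid=-2.04094 |R|=1.04094 →lo
  mid=-2.02036 |R|=1.02036 →lo
  mid=-2.01007 |R|=1.01007 →lo
  mid=-2.00492 |R|=1.00492 →lo
  mid=-2.00235 |R|=1.00235 →lo
  ...
  [-2.00010,-1.99994] ⇒ x*=-2.0000
Interval (-2.0000, 0).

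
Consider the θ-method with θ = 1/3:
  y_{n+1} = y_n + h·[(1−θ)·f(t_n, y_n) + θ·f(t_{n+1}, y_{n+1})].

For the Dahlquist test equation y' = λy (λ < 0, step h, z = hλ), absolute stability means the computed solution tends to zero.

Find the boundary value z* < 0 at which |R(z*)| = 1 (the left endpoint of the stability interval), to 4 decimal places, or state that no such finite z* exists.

z* = -6.0000.

With y'=λy (z=hλ):
  y_{n+1} = y_n + z·[2/3·y_n + 1/3·y_{n+1}] ⇒ (1 − 1/3z)y_{n+1} = (1 + 2/3z)y_n
  R(z) = (1 + 2/3z)/(1 − 1/3z).

Find x<0 with |R(x)|<1.
x=-1.01: |R|=0.2444
R=−1: 1+2/3x = −1+1/3x ⇒ -1/3x=2 ⇒ x=2/(-1/3)=-6.0000
Confirm numerically:
  x=-5.362: |R|=0.92370 <1
  x=-4.198: |R|=0.74965 <1
  x=-3.841: |R|=0.68440 <1
  x=-3.083: |R|=0.52047 <1
  x=-6.560: |R|=1.05858 >1
  x=-6.537: |R|=1.05631 >1
  x=-6.081: |R|=1.00892 >1
So |R|<1 on (-6.0000, 0).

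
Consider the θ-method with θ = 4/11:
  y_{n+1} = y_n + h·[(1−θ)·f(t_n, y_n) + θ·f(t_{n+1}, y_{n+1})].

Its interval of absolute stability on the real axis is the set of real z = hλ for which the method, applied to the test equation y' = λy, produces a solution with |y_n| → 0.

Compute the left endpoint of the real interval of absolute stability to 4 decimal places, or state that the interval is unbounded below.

left endpoint -7.3333.

Set f=λy, z=hλ:
  y_{n+1} = y_n + z·[7/11·y_n + 4/11·y_{n+1}] ⇒ (1 − 4/11z)y_{n+1} = (1 + 7/11z)y_n
  so R(z) = (1 + 7/11z)/(1 − 4/11z).

Boundary: |R(x)|=1, x<0.
x=-1.46: |R|=0.0463
R=−1: 1+7/11x = −1+4/11x ⇒ -3/11x=2 ⇒ x=2/(-3/11)=-7.3333
Confirm numerically:
  x=-6.771: |R|=0.95570 <1
  x=-5.344: |R|=0.81567 <1
  x=-4.870: |R|=0.75755 <1
  x=-3.705: |R|=0.57843 <1
  x=-7.671: |R|=1.02430 >1
  x=-7.619: |R|=1.02066 >1
  x=-7.484: |R|=1.01104 >1
Stable set (-7.3333, 0).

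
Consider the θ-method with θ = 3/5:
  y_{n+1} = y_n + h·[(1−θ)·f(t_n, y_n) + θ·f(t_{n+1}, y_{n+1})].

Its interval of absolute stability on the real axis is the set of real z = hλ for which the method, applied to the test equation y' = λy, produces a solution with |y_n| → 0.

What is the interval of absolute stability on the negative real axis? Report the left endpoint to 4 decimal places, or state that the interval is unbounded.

interval (−∞, 0).

Test eqn y'=λy, z=hλ:
  y_{n+1} = y_n + z·[2/5·y_n + 3/5·y_{n+1}] ⇒ (1 − 3/5z)y_{n+1} = (1 + 2/5z)y_n
  Hence R(z) = (1 + 2/5z)/(1 − 3/5z).

Need |R(x)|<1, x<0.
x=-0.81: |R|=0.4549
x=-2: |R|=0.0909
x=-10: |R|=0.4286
x=-100: |R|=0.6393
θ=3/5≥1/2 ⇒ |1+2/5x|<|1−3/5x| ∀x<0 ⇒ unbounded interval.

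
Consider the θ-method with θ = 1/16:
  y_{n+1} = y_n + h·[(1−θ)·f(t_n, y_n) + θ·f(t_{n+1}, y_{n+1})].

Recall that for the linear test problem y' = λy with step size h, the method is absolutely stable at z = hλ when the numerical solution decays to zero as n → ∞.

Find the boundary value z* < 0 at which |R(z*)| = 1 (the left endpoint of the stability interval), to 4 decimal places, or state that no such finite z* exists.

With y'=λy (z=hλ):
  y_{n+1} = y_n + z·[15/16·y_n + 1/16·y_{n+1}] ⇒ (1 − 1/16z)y_{n+1} = (1 + 15/16z)y_n
  so R(z) = (1 + 15/16z)/(1 − 1/16z).

Solve |R(x)|<1 on ℝ⁻.
x=-1.7: |R|=0.5367
R=−1: 1+15/16x = −1+1/16x ⇒ -7/8x=2 ⇒ x=2/(-7/8)=-2.2857
Confirm numerically:
  x=-1.955: |R|=0.74213 <1
  x=-1.407: |R|=0.29327 <1
  x=-1.232: |R|=0.14392 <1
  x=-2.835: |R|=1.40828 >1
  x=-2.703: |R|=1.31236 >1
  x=-2.602: |R|=1.23804 >1
So |R|<1 on (-2.2857, 0).

left endpoint -2.2857.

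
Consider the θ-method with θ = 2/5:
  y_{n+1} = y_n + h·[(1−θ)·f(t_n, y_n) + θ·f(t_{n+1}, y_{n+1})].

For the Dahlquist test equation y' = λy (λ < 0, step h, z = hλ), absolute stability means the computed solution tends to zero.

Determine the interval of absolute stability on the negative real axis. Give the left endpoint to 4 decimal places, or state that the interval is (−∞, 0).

On y'=λy, z=hλ:
  y_{n+1} = y_n + z·[3/5·y_n + 2/5·y_{n+1}] ⇒ (1 − 2/5z)y_{n+1} = (1 + 3/5z)y_n
  so R(z) = (1 + 3/5z)/(1 − 2/5z).

Boundary: |R(x)|=1, x<0.
x=-1.15: |R|=0.2123
R=−1: 1+3/5x = −1+2/5x ⇒ -1/5x=2 ⇒ x=2/(-1/5)=-10.0000
Confirm numerically:
  x=-7.137: |R|=0.85146 <1
  x=-6.921: |R|=0.83659 <1
  x=-5.520: |R|=0.72070 <1
  x=-10.182: |R|=1.00718 >1
  x=-10.068: |R|=1.00271 >1
So |R|<1 on (-10.0000, 0).

z∈(-10.0000,0).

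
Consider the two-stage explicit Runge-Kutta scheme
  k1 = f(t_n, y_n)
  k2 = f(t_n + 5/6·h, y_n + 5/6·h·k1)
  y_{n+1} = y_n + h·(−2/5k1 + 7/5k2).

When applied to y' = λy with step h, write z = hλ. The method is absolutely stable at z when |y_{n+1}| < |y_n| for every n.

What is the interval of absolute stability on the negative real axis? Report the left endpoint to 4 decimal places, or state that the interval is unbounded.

Set f=λy, z=hλ:
  k1=λy_n ⇒ h·k1=z·y_n;  k2=λ(1+5/6z)y_n ⇒ h·k2=z(1+5/6z)y_n
  y_{n+1}/y_n = 1 − 2/5z + 7/5z(1+5/6z) = 1 + z + 7/6z²
  ⇒ R(z) = 1 + z + 7/6z².

Need |R(x)|<1, x<0.
x=-1.39: |R|=1.8641
R=1: x+7/6x²=0 ⇒ x=−6/7=-0.8571; min R=1−1/(4·7/6)=0.7857>−1
Confirm numerically:
  x=-0.670: |R|=0.85372 <1
  x=-0.556: |R|=0.80466 <1
  x=-0.397: |R|=0.78688 <1
  x=-1.314: |R|=1.70036 >1
  x=-1.098: |R|=1.30854 >1
Interval (-0.8571, 0).

z∈(-0.8571,0).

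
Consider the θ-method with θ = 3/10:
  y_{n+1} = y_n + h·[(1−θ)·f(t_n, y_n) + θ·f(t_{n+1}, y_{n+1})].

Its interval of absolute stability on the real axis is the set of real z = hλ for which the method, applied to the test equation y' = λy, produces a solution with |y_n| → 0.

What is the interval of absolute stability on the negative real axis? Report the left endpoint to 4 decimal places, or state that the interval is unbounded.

(-5.0000, 0).

With y'=λy (z=hλ):
  y_{n+1} = y_n + z·[7/10·y_n + 3/10·y_{n+1}] ⇒ (1 − 3/10z)y_{n+1} = (1 + 7/10z)y_n
  so R(z) = (1 + 7/10z)/(1 − 3/10z).

Boundary: |R(x)|=1, x<0.
x=-1.48: |R|=0.0249
R=−1: 1+7/10x = −1+3/10x ⇒ -2/5x=2 ⇒ x=2/(-2/5)=-5.0000
Confirm numerically:
  x=-4.525: |R|=0.91941 <1
  x=-3.833: |R|=0.78287 <1
  x=-3.385: |R|=0.67948 <1
  x=-2.123: |R|=0.29696 <1
  x=-5.461: |R|=1.06989 >1
  x=-5.239: |R|=1.03717 >1
  x=-5.050: |R|=1.00795 >1
So |R|<1 on (-5.0000, 0).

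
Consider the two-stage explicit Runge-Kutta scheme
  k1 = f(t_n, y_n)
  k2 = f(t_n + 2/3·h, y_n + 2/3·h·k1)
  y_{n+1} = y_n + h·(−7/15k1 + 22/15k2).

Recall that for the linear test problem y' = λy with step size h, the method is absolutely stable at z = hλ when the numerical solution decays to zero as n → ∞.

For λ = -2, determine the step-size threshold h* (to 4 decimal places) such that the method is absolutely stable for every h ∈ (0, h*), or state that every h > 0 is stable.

Set f=λy, z=hλ:
  k1=λy_n ⇒ h·k1=z·y_n;  k2=λ(1+2/3z)y_n ⇒ h·k2=z(1+2/3z)y_n
  y_{n+1}/y_n = 1 − 7/15z + 22/15z(1+2/3z) = 1 + z + 44/45z²
  so R(z) = 1 + z + 44/45z².

Solve |R(x)|<1 on ℝ⁻.
x=-1.16: |R|=1.1557
R=1: x+44/45x²=0 ⇒ x=−45/44=-1.0227; min R=1−1/(4·44/45)=0.7443>−1
Confirm numerically:
  x=-0.750: |R|=0.80000 <1
  x=-0.628: |R|=0.75762 <1
  x=-0.410: |R|=0.75436 <1
  x=-1.434: |R|=1.57666 >1
  x=-1.387: |R|=1.49402 >1
  x=-1.182: |R|=1.18408 >1
So |R|<1 on (-1.0227, 0).

(-1.0227,0); λ=-2 ⇒ h* = (45/44)/2 = 0.5114.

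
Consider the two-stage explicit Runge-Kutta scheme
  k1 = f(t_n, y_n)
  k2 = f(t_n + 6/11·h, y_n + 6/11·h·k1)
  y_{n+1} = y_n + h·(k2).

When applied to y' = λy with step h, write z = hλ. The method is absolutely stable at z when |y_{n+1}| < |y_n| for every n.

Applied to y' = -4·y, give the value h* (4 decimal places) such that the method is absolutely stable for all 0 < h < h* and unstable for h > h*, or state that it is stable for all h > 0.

(-1.8333,0); λ=-4 ⇒ h* = (11/6)/4 = 0.4583.

Set f=λy, z=hλ:
  k1=λy_n ⇒ h·k1=z·y_n;  k2=λ(1+6/11z)y_n ⇒ h·k2=z(1+6/11z)y_n
  y_{n+1}/y_n = 1 + z(1+6/11z) = 1 + z + 6/11z²
  Hence R(z) = 1 + z + 6/11z².

Boundary: |R(x)|=1, x<0.
x=-0.9: |R|=0.5418
R=1: x+6/11x²=0 ⇒ x=−11/6=-1.8333; min R=1−1/(4·6/11)=0.5417>−1
Confirm numerically:
  x=-1.597: |R|=0.79413 <1
  x=-1.339: |R|=0.63896 <1
  x=-1.274: |R|=0.61131 <1
  x=-2.233: |R|=1.48679 >1
  x=-2.025: |R|=1.21170 >1
  x=-1.877: |R|=1.04471 >1
Interval (-1.8333, 0).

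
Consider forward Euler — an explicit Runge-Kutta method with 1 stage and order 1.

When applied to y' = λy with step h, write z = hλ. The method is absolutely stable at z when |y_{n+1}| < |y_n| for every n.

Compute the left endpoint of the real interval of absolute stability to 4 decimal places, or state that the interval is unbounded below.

On y'=λy, z=hλ:
  order 1, 1-stage ⇒ R(z)=1+z
  (e.g. R(-0.61)=0.39000, |R|=0.39000)

Boundary: |R(x)|=1, x<0.
x=-0.61: |R|=0.3900
|R(-2.24)|=1.2400 |R(-2.23)|=1.2300 |R(-1.39)|=0.3900
Bisect:
  x_lo=-2.7741 |R|=1.7741  x_hi=-0.3244 |R|=0.6756
  mid=-1.54927 |R|=0.54927 →hi
  mid=-2.16171 |R|=1.16171 →lo
  mid=-1.85549 |R|=0.85549 →hi
  mid=-2.00860 |R|=1.00860 →lo
  mid=-1.93205 |R|=0.93205 →hi
  mid=-1.97032 |R|=0.97032 →hi
  mid=-1.98946 |R|=0.98946 →hi
  mid=-1.99903 |R|=0.99903 →hi
  mid=-2.00382 |R|=1.00382 →lo
  mid=-2.00142 |R|=1.00142 →lo
  ...
  [-2.00008,-1.99993] ⇒ x*=-2.0000
Stable set (-2.0000, 0).

left endpoint -2.0000.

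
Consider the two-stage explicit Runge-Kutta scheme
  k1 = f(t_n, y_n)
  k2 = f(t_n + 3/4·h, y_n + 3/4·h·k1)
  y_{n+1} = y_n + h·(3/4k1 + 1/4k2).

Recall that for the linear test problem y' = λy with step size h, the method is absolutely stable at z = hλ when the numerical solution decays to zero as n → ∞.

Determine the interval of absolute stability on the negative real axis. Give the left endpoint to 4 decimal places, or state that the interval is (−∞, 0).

With y'=λy (z=hλ):
  k1=λy_n ⇒ h·k1=z·y_n;  k2=λ(1+3/4z)y_n ⇒ h·k2=z(1+3/4z)y_n
  y_{n+1}/y_n = 1 + 3/4z + 1/4z(1+3/4z) = 1 + z + 3/16z²
  ⇒ R(z) = 1 + z + 3/16z².

Solve |R(x)|<1 on ℝ⁻.
x=-1.54: |R|=0.0953
R=1: x+3/16x²=0 ⇒ x=−16/3=-5.3333; min R=1−1/(4·3/16)=-0.3333>−1
Confirm numerically:
  x=-5.096: |R|=0.77323 <1
  x=-4.775: |R|=0.50012 <1
  x=-3.204: |R|=0.27920 <1
  x=-2.373: |R|=0.31716 <1
  x=-5.857: |R|=1.57508 >1
  x=-5.417: |R|=1.08498 >1
So |R|<1 on (-5.3333, 0).

(-5.3333, 0).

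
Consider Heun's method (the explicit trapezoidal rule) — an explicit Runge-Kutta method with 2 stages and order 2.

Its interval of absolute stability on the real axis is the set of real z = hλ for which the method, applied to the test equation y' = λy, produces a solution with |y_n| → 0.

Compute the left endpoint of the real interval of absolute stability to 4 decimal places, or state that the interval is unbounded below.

With y'=λy (z=hλ):
  order 2, 2-stage ⇒ R(z)=1+z+z^2/2
  (e.g. R(-0.71)=0.54205, |R|=0.54205)

Solve |R(x)|<1 on ℝ⁻.
x=-0.71: |R|=0.5421
|R(-1.83)|=0.8445 |R(-1.48)|=0.6152 |R(-0.56)|=0.5968
Bisect:
  x_lo=-2.7578 |R|=2.0449  x_hi=-0.1067 |R|=0.8990
  mid=-1.43226 |R|=0.59342 →hi
  mid=-2.09503 |R|=1.09955 →lo
  mid=-1.76365 |R|=0.79158 →hi
  mid=-1.92934 |R|=0.93184 →hi
  mid=-2.01219 |R|=1.01226 →lo
  mid=-1.97076 |R|=0.97119 →hi
  mid=-1.99148 |R|=0.99151 →hi
  mid=-2.00183 |R|=1.00183 →lo
  mid=-1.99665 |R|=0.99666 →hi
  mid=-1.99924 |R|=0.99924 →hi
  ...
  [-2.00005,-1.99989] ⇒ x*=-2.0000
Interval (-2.0000, 0).

left endpoint -2.0000.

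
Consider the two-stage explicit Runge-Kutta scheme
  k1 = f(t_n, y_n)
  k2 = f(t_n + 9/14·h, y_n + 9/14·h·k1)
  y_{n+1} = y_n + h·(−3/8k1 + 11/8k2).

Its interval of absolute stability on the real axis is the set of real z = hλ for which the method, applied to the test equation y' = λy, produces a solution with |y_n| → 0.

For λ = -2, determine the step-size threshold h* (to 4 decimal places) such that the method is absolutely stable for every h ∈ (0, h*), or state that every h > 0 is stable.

With y'=λy (z=hλ):
  k1=λy_n ⇒ h·k1=z·y_n;  k2=λ(1+9/14z)y_n ⇒ h·k2=z(1+9/14z)y_n
  y_{n+1}/y_n = 1 − 3/8z + 11/8z(1+9/14z) = 1 + z + 99/112z²
  R(z) = 1 + z + 99/112z².

Need |R(x)|<1, x<0.
x=-1.72: |R|=1.8950
R=1: x+99/112x²=0 ⇒ x=−112/99=-1.1313; min R=1−1/(4·99/112)=0.7172>−1
Confirm numerically:
  x=-0.634: |R|=0.72130 <1
  x=-0.508: |R|=0.72011 <1
  x=-0.467: |R|=0.72578 <1
  x=-0.453: |R|=0.72839 <1
  x=-1.709: |R|=1.87267 >1
  x=-1.591: |R|=1.64647 >1
  x=-1.354: |R|=1.26652 >1
Interval (-1.1313, 0).

(-1.1313,0); λ=-2 ⇒ h* = (112/99)/2 = 0.5657.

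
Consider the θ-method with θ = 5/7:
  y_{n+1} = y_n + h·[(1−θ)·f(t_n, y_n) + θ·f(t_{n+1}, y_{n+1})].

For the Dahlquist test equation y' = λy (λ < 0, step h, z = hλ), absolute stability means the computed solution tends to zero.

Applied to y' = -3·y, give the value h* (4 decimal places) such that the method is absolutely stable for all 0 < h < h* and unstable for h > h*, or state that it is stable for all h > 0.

On y'=λy, z=hλ:
  y_{n+1} = y_n + z·[2/7·y_n + 5/7·y_{n+1}] ⇒ (1 − 5/7z)y_{n+1} = (1 + 2/7z)y_n
  R(z) = (1 + 2/7z)/(1 − 5/7z).

Boundary: |R(x)|=1, x<0.
x=-1.58: |R|=0.2577
x=-2: |R|=0.1765
x=-10: |R|=0.2281
x=-100: |R|=0.3807
θ=5/7≥1/2 ⇒ |1+2/7x|<|1−5/7x| ∀x<0 ⇒ unbounded interval.

interval (−∞, 0). Any h>0 works for λ=-3.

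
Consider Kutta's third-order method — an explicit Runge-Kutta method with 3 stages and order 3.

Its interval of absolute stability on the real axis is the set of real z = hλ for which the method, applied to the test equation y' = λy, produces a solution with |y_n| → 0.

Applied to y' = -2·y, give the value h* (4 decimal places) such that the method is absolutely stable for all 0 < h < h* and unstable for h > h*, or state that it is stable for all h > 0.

Test eqn y'=λy, z=hλ:
  order 3, 3-stage ⇒ R(z)=1+z+z^2/2+z^3/6
  (e.g. R(-0.81)=0.42948, |R|=0.42948)

Solve |R(x)|<1 on ℝ⁻.
x=-0.81: |R|=0.4295
|R(-1.11)|=0.2781 |R(-0.64)|=0.5211 |R(-0.52)|=0.5918
Bisect:
  x_lo=-3.3985 |R|=3.1656  x_hi=-0.3855 |R|=0.6793
  mid=-1.89200 |R|=0.23096 →hi
  mid=-2.64525 |R|=1.23154 →lo
  mid=-2.26863 |R|=0.64127 →hi
  mid=-2.45694 |R|=0.91057 →hi
  mid=-2.55110 |R|=1.06418 →lo
  mid=-2.50402 |R|=0.98571 →hi
  mid=-2.52756 |R|=1.02452 →lo
  mid=-2.51579 |R|=1.00501 →lo
  mid=-2.50991 |R|=0.99534 →hi
  ...
  [-2.51285,-2.51266] ⇒ x*=-2.5127
Interval (-2.5127, 0).

(-2.5127,0); λ=-2 ⇒ h* = 1.2564.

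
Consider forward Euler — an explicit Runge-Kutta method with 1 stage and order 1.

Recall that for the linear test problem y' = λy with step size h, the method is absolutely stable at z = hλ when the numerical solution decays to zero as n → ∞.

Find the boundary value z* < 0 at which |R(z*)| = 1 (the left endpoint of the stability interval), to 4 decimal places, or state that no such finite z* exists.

z* = -2.0000.

Test eqn y'=λy, z=hλ:
  order 1, 1-stage ⇒ R(z)=1+z
  (e.g. R(-1.68)=-0.68000, |R|=0.68000)

Boundary: |R(x)|=1, x<0.
x=-1.68: |R|=0.6800
|R(-2.13)|=1.1300 |R(-1.67)|=0.6700 |R(-1.31)|=0.3100
Bisect:
  x_lo=-2.7936 |R|=1.7936  x_hi=-0.1974 |R|=0.8026
  mid=-1.49553 |R|=0.49553 →hi
  mid=-2.14458 |R|=1.14458 →lo
  mid=-1.82006 |R|=0.82006 →hi
  mid=-1.98232 |R|=0.98232 →hi
  mid=-2.06345 |R|=1.06345 →lo
  mid=-2.02288 |R|=1.02288 →lo
  mid=-2.00260 |R|=1.00260 →lo
  mid=-1.99246 |R|=0.99246 →hi
  mid=-1.99753 |R|=0.99753 →hi
  ...
  [-2.00007,-1.99991] ⇒ x*=-2.0000
Interval (-2.0000, 0).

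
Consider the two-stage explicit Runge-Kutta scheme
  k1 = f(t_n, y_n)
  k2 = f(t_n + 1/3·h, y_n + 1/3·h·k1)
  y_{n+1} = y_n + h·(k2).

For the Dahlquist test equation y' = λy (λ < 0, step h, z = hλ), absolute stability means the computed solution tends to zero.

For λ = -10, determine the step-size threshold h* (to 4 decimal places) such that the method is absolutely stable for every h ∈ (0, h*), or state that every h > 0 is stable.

With y'=λy (z=hλ):
  k1=λy_n ⇒ h·k1=z·y_n;  k2=λ(1+1/3z)y_n ⇒ h·k2=z(1+1/3z)y_n
  y_{n+1}/y_n = 1 + z(1+1/3z) = 1 + z + 1/3z²
  ⇒ R(z) = 1 + z + 1/3z².

Boundary: |R(x)|=1, x<0.
x=-1.1: |R|=0.3033
R=1: x+1/3x²=0 ⇒ x=−3=-3.0000; min R=1−1/(4·1/3)=0.2500>−1
Confirm numerically:
  x=-2.505: |R|=0.58667 <1
  x=-2.430: |R|=0.53830 <1
  x=-2.131: |R|=0.38272 <1
  x=-1.294: |R|=0.26415 <1
  x=-3.494: |R|=1.57535 >1
  x=-3.336: |R|=1.37363 >1
  x=-3.204: |R|=1.21787 >1
So |R|<1 on (-3.0000, 0).

(-3.0000,0); λ=-10 ⇒ h* = (3)/10 = 0.3000.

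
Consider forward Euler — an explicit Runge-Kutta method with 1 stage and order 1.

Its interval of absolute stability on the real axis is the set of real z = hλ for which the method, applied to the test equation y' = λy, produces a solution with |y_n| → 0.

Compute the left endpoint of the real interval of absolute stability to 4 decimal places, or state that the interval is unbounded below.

On y'=λy, z=hλ:
  order 1, 1-stage ⇒ R(z)=1+z
  (e.g. R(-1.38)=-0.38000, |R|=0.38000)

Boundary: |R(x)|=1, x<0.
x=-1.38: |R|=0.3800
|R(-2.01)|=1.0100 |R(-1)|=0.0000 |R(-0.94)|=0.0600
Bisect:
  x_lo=-2.7927 |R|=1.7927  x_hi=-0.2072 |R|=0.7928
  mid=-1.49997 |R|=0.49997 →hi
  mid=-2.14635 |R|=1.14635 →lo
  mid=-1.82316 |R|=0.82316 →hi
  mid=-1.98476 |R|=0.98476 →hi
  mid=-2.06556 |R|=1.06556 →lo
  mid=-2.02516 |R|=1.02516 →lo
  mid=-2.00496 |R|=1.00496 →lo
  ...
  [-2.00007,-1.99991] ⇒ x*=-2.0000
Interval (-2.0000, 0).

z* = -2.0000.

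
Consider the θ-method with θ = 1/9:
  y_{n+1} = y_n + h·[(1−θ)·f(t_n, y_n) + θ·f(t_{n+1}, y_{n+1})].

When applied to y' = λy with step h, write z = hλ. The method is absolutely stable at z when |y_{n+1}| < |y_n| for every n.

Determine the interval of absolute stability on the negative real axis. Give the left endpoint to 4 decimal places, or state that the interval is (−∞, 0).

Set f=λy, z=hλ:
  y_{n+1} = y_n + z·[8/9·y_n + 1/9·y_{n+1}] ⇒ (1 − 1/9z)y_{n+1} = (1 + 8/9z)y_n
  Hence R(z) = (1 + 8/9z)/(1 − 1/9z).

Boundary: |R(x)|=1, x<0.
x=-0.82: |R|=0.2485
R=−1: 1+8/9x = −1+1/9x ⇒ -7/9x=2 ⇒ x=2/(-7/9)=-2.5714
Confirm numerically:
  x=-2.543: |R|=0.98276 <1
  x=-1.976: |R|=0.62026 <1
  x=-1.793: |R|=0.49514 <1
  x=-3.039: |R|=1.27187 >1
  x=-3.014: |R|=1.25787 >1
  x=-3.001: |R|=1.25056 >1
Interval (-2.5714, 0).

(-2.5714, 0).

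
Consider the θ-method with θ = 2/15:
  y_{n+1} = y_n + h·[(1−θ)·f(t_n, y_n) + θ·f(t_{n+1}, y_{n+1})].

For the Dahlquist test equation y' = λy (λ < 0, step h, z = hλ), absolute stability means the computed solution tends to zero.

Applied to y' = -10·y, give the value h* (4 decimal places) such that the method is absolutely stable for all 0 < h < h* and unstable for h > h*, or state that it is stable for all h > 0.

Set f=λy, z=hλ:
  y_{n+1} = y_n + z·[13/15·y_n + 2/15·y_{n+1}] ⇒ (1 − 2/15z)y_{n+1} = (1 + 13/15z)y_n
  ⇒ R(z) = (1 + 13/15z)/(1 − 2/15z).

Boundary: |R(x)|=1, x<0.
x=-0.66: |R|=0.3934
R=−1: 1+13/15x = −1+2/15x ⇒ -11/15x=2 ⇒ x=2/(-11/15)=-2.7273
Confirm numerically:
  x=-1.963: |R|=0.55580 <1
  x=-1.707: |R|=0.39052 <1
  x=-1.496: |R|=0.24722 <1
  x=-3.086: |R|=1.18638 >1
  x=-2.917: |R|=1.10017 >1
Interval (-2.7273, 0).

(-2.7273,0); λ=-10 ⇒ h* = (30/11)/10 = 0.2727.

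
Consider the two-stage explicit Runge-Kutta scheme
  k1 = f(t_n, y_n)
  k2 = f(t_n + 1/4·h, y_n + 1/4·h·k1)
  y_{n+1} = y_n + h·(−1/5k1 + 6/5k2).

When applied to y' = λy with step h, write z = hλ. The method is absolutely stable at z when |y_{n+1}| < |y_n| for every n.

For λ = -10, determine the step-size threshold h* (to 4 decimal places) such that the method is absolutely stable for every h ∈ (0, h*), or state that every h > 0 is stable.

Set f=λy, z=hλ:
  k1=λy_n ⇒ h·k1=z·y_n;  k2=λ(1+1/4z)y_n ⇒ h·k2=z(1+1/4z)y_n
  y_{n+1}/y_n = 1 − 1/5z + 6/5z(1+1/4z) = 1 + z + 3/10z²
  so R(z) = 1 + z + 3/10z².

Boundary: |R(x)|=1, x<0.
x=-0.58: |R|=0.5209
R=1: x+3/10x²=0 ⇒ x=−10/3=-3.3333; min R=1−1/(4·3/10)=0.1667>−1
Confirm numerically:
  x=-2.993: |R|=0.69441 <1
  x=-2.966: |R|=0.67315 <1
  x=-2.420: |R|=0.33692 <1
  x=-3.809: |R|=1.54354 >1
  x=-3.431: |R|=1.10053 >1
Stable set (-3.3333, 0).

(-3.3333,0); λ=-10 ⇒ h* = (10/3)/10 = 0.3333.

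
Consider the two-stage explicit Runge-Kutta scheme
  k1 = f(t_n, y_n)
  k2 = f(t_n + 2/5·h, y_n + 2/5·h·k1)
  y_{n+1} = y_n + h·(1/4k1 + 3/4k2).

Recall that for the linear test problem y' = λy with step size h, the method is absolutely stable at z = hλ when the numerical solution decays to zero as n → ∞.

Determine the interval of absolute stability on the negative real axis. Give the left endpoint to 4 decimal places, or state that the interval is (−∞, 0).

(-3.3333, 0).

Test eqn y'=λy, z=hλ:
  k1=λy_n ⇒ h·k1=z·y_n;  k2=λ(1+2/5z)y_n ⇒ h·k2=z(1+2/5z)y_n
  y_{n+1}/y_n = 1 + 1/4z + 3/4z(1+2/5z) = 1 + z + 3/10z²
  so R(z) = 1 + z + 3/10z².

Solve |R(x)|<1 on ℝ⁻.
x=-0.38: |R|=0.6633
R=1: x+3/10x²=0 ⇒ x=−10/3=-3.3333; min R=1−1/(4·3/10)=0.1667>−1
Confirm numerically:
  x=-2.819: |R|=0.56503 <1
  x=-2.198: |R|=0.25136 <1
  x=-1.832: |R|=0.17487 <1
  x=-3.753: |R|=1.47250 >1
  x=-3.513: |R|=1.18935 >1
So |R|<1 on (-3.3333, 0).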